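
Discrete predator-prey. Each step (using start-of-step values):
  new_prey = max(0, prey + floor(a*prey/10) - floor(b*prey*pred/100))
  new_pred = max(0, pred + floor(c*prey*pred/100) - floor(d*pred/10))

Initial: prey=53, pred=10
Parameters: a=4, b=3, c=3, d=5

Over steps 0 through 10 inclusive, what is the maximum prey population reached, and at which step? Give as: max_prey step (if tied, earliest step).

Step 1: prey: 53+21-15=59; pred: 10+15-5=20
Step 2: prey: 59+23-35=47; pred: 20+35-10=45
Step 3: prey: 47+18-63=2; pred: 45+63-22=86
Step 4: prey: 2+0-5=0; pred: 86+5-43=48
Step 5: prey: 0+0-0=0; pred: 48+0-24=24
Step 6: prey: 0+0-0=0; pred: 24+0-12=12
Step 7: prey: 0+0-0=0; pred: 12+0-6=6
Step 8: prey: 0+0-0=0; pred: 6+0-3=3
Step 9: prey: 0+0-0=0; pred: 3+0-1=2
Step 10: prey: 0+0-0=0; pred: 2+0-1=1
Max prey = 59 at step 1

Answer: 59 1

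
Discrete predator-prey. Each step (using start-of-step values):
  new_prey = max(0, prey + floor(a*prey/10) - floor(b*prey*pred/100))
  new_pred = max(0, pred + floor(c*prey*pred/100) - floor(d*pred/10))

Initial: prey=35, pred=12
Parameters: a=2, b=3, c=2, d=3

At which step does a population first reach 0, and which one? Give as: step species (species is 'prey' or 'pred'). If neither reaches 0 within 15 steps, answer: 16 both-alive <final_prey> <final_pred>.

Step 1: prey: 35+7-12=30; pred: 12+8-3=17
Step 2: prey: 30+6-15=21; pred: 17+10-5=22
Step 3: prey: 21+4-13=12; pred: 22+9-6=25
Step 4: prey: 12+2-9=5; pred: 25+6-7=24
Step 5: prey: 5+1-3=3; pred: 24+2-7=19
Step 6: prey: 3+0-1=2; pred: 19+1-5=15
Step 7: prey: 2+0-0=2; pred: 15+0-4=11
Step 8: prey: 2+0-0=2; pred: 11+0-3=8
Step 9: prey: 2+0-0=2; pred: 8+0-2=6
Step 10: prey: 2+0-0=2; pred: 6+0-1=5
Step 11: prey: 2+0-0=2; pred: 5+0-1=4
Step 12: prey: 2+0-0=2; pred: 4+0-1=3
Step 13: prey: 2+0-0=2; pred: 3+0-0=3
Steps 14-15: state stable at prey=2, pred=3 (no change)
No extinction within 15 steps

Answer: 16 both-alive 2 3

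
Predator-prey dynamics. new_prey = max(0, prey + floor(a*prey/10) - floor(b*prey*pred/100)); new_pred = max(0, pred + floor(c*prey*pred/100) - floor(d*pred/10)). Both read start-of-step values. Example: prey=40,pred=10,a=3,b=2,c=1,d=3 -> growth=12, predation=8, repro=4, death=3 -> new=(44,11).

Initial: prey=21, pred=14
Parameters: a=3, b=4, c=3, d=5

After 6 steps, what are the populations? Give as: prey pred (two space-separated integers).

Step 1: prey: 21+6-11=16; pred: 14+8-7=15
Step 2: prey: 16+4-9=11; pred: 15+7-7=15
Step 3: prey: 11+3-6=8; pred: 15+4-7=12
Step 4: prey: 8+2-3=7; pred: 12+2-6=8
Step 5: prey: 7+2-2=7; pred: 8+1-4=5
Step 6: prey: 7+2-1=8; pred: 5+1-2=4

Answer: 8 4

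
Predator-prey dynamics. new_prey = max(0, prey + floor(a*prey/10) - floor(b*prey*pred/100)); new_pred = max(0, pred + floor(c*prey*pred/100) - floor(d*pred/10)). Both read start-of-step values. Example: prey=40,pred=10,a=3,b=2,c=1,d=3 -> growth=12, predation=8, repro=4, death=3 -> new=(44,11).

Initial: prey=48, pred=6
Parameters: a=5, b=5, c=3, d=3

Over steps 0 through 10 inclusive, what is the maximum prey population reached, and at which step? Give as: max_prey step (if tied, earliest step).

Answer: 58 1

Derivation:
Step 1: prey: 48+24-14=58; pred: 6+8-1=13
Step 2: prey: 58+29-37=50; pred: 13+22-3=32
Step 3: prey: 50+25-80=0; pred: 32+48-9=71
Step 4: prey: 0+0-0=0; pred: 71+0-21=50
Step 5: prey: 0+0-0=0; pred: 50+0-15=35
Step 6: prey: 0+0-0=0; pred: 35+0-10=25
Step 7: prey: 0+0-0=0; pred: 25+0-7=18
Step 8: prey: 0+0-0=0; pred: 18+0-5=13
Step 9: prey: 0+0-0=0; pred: 13+0-3=10
Step 10: prey: 0+0-0=0; pred: 10+0-3=7
Max prey = 58 at step 1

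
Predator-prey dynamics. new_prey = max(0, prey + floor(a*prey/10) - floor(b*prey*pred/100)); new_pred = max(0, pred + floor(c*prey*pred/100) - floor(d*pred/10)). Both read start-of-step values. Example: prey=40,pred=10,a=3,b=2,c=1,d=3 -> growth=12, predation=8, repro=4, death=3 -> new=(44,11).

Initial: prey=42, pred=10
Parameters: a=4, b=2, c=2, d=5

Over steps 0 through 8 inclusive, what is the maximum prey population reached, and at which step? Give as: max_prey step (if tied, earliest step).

Answer: 57 2

Derivation:
Step 1: prey: 42+16-8=50; pred: 10+8-5=13
Step 2: prey: 50+20-13=57; pred: 13+13-6=20
Step 3: prey: 57+22-22=57; pred: 20+22-10=32
Step 4: prey: 57+22-36=43; pred: 32+36-16=52
Step 5: prey: 43+17-44=16; pred: 52+44-26=70
Step 6: prey: 16+6-22=0; pred: 70+22-35=57
Step 7: prey: 0+0-0=0; pred: 57+0-28=29
Step 8: prey: 0+0-0=0; pred: 29+0-14=15
Max prey = 57 at step 2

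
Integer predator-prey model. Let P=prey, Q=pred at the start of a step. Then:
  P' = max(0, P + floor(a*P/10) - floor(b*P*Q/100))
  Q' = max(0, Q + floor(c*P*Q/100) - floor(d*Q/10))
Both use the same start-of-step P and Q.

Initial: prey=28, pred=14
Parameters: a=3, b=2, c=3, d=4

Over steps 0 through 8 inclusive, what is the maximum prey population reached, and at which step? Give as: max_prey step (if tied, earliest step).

Step 1: prey: 28+8-7=29; pred: 14+11-5=20
Step 2: prey: 29+8-11=26; pred: 20+17-8=29
Step 3: prey: 26+7-15=18; pred: 29+22-11=40
Step 4: prey: 18+5-14=9; pred: 40+21-16=45
Step 5: prey: 9+2-8=3; pred: 45+12-18=39
Step 6: prey: 3+0-2=1; pred: 39+3-15=27
Step 7: prey: 1+0-0=1; pred: 27+0-10=17
Step 8: prey: 1+0-0=1; pred: 17+0-6=11
Max prey = 29 at step 1

Answer: 29 1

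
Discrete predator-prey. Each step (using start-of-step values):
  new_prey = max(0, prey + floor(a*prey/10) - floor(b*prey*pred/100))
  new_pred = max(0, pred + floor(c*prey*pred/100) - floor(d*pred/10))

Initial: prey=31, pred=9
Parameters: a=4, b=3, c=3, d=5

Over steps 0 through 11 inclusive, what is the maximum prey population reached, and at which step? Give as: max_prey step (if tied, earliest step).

Answer: 36 2

Derivation:
Step 1: prey: 31+12-8=35; pred: 9+8-4=13
Step 2: prey: 35+14-13=36; pred: 13+13-6=20
Step 3: prey: 36+14-21=29; pred: 20+21-10=31
Step 4: prey: 29+11-26=14; pred: 31+26-15=42
Step 5: prey: 14+5-17=2; pred: 42+17-21=38
Step 6: prey: 2+0-2=0; pred: 38+2-19=21
Step 7: prey: 0+0-0=0; pred: 21+0-10=11
Step 8: prey: 0+0-0=0; pred: 11+0-5=6
Step 9: prey: 0+0-0=0; pred: 6+0-3=3
Step 10: prey: 0+0-0=0; pred: 3+0-1=2
Step 11: prey: 0+0-0=0; pred: 2+0-1=1
Max prey = 36 at step 2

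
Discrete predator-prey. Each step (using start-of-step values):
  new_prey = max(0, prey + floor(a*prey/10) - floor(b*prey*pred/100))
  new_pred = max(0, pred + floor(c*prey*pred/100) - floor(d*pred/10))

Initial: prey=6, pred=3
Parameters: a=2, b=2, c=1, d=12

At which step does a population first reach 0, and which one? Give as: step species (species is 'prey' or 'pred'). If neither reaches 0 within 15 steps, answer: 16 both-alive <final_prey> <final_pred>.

Answer: 1 pred

Derivation:
Step 1: prey: 6+1-0=7; pred: 3+0-3=0
First extinction: pred at step 1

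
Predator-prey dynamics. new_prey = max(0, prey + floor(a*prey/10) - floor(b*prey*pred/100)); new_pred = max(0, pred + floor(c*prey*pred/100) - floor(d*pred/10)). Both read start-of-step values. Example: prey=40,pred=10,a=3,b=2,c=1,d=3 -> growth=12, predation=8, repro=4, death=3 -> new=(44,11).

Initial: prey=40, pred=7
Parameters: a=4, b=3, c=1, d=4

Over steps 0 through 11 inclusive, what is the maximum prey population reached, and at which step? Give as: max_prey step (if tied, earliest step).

Step 1: prey: 40+16-8=48; pred: 7+2-2=7
Step 2: prey: 48+19-10=57; pred: 7+3-2=8
Step 3: prey: 57+22-13=66; pred: 8+4-3=9
Step 4: prey: 66+26-17=75; pred: 9+5-3=11
Step 5: prey: 75+30-24=81; pred: 11+8-4=15
Step 6: prey: 81+32-36=77; pred: 15+12-6=21
Step 7: prey: 77+30-48=59; pred: 21+16-8=29
Step 8: prey: 59+23-51=31; pred: 29+17-11=35
Step 9: prey: 31+12-32=11; pred: 35+10-14=31
Step 10: prey: 11+4-10=5; pred: 31+3-12=22
Step 11: prey: 5+2-3=4; pred: 22+1-8=15
Max prey = 81 at step 5

Answer: 81 5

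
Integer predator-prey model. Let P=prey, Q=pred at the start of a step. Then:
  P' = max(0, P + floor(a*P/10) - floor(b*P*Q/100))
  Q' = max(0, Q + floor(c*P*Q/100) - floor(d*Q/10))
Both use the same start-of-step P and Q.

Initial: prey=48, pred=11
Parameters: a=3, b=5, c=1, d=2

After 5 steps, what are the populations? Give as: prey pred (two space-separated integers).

Answer: 3 12

Derivation:
Step 1: prey: 48+14-26=36; pred: 11+5-2=14
Step 2: prey: 36+10-25=21; pred: 14+5-2=17
Step 3: prey: 21+6-17=10; pred: 17+3-3=17
Step 4: prey: 10+3-8=5; pred: 17+1-3=15
Step 5: prey: 5+1-3=3; pred: 15+0-3=12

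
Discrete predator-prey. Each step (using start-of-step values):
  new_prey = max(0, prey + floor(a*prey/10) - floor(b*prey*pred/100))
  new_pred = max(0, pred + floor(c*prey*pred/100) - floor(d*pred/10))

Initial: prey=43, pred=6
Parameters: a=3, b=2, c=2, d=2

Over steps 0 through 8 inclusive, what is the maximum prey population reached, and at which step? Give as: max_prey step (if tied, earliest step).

Answer: 55 2

Derivation:
Step 1: prey: 43+12-5=50; pred: 6+5-1=10
Step 2: prey: 50+15-10=55; pred: 10+10-2=18
Step 3: prey: 55+16-19=52; pred: 18+19-3=34
Step 4: prey: 52+15-35=32; pred: 34+35-6=63
Step 5: prey: 32+9-40=1; pred: 63+40-12=91
Step 6: prey: 1+0-1=0; pred: 91+1-18=74
Step 7: prey: 0+0-0=0; pred: 74+0-14=60
Step 8: prey: 0+0-0=0; pred: 60+0-12=48
Max prey = 55 at step 2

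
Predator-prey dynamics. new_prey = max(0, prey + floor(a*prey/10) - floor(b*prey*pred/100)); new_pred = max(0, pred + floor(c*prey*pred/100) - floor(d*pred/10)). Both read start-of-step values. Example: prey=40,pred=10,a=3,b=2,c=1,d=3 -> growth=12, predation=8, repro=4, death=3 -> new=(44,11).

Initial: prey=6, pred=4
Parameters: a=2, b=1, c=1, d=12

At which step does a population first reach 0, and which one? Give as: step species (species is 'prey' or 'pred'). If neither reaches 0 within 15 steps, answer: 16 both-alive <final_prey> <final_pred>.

Step 1: prey: 6+1-0=7; pred: 4+0-4=0
First extinction: pred at step 1

Answer: 1 pred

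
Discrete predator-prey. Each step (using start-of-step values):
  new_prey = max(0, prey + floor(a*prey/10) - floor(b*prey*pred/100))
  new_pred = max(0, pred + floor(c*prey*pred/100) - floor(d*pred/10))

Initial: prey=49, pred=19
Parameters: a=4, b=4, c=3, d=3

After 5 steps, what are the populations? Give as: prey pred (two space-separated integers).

Step 1: prey: 49+19-37=31; pred: 19+27-5=41
Step 2: prey: 31+12-50=0; pred: 41+38-12=67
Step 3: prey: 0+0-0=0; pred: 67+0-20=47
Step 4: prey: 0+0-0=0; pred: 47+0-14=33
Step 5: prey: 0+0-0=0; pred: 33+0-9=24

Answer: 0 24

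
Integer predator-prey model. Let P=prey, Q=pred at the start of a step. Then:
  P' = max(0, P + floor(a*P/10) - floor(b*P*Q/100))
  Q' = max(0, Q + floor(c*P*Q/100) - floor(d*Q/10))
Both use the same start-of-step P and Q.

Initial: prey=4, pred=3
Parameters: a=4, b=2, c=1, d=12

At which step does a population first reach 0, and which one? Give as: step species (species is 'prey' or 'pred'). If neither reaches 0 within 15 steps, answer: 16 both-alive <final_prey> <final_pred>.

Answer: 1 pred

Derivation:
Step 1: prey: 4+1-0=5; pred: 3+0-3=0
First extinction: pred at step 1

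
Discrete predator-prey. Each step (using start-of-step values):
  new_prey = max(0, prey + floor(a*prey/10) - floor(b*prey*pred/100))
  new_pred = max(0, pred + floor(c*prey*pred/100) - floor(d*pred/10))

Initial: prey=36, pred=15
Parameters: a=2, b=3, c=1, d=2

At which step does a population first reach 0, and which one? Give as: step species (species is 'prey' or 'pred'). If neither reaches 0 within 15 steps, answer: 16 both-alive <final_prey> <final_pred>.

Step 1: prey: 36+7-16=27; pred: 15+5-3=17
Step 2: prey: 27+5-13=19; pred: 17+4-3=18
Step 3: prey: 19+3-10=12; pred: 18+3-3=18
Step 4: prey: 12+2-6=8; pred: 18+2-3=17
Step 5: prey: 8+1-4=5; pred: 17+1-3=15
Step 6: prey: 5+1-2=4; pred: 15+0-3=12
Step 7: prey: 4+0-1=3; pred: 12+0-2=10
Step 8: prey: 3+0-0=3; pred: 10+0-2=8
Step 9: prey: 3+0-0=3; pred: 8+0-1=7
Step 10: prey: 3+0-0=3; pred: 7+0-1=6
Step 11: prey: 3+0-0=3; pred: 6+0-1=5
Step 12: prey: 3+0-0=3; pred: 5+0-1=4
Step 13: prey: 3+0-0=3; pred: 4+0-0=4
Steps 14-15: state stable at prey=3, pred=4 (no change)
No extinction within 15 steps

Answer: 16 both-alive 3 4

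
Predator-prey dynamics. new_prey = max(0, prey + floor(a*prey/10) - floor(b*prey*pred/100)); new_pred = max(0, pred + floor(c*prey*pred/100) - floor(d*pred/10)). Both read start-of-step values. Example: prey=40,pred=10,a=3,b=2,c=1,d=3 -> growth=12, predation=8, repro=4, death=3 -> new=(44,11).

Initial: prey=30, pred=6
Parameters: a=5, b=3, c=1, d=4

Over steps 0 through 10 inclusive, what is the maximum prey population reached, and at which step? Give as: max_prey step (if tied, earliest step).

Answer: 161 6

Derivation:
Step 1: prey: 30+15-5=40; pred: 6+1-2=5
Step 2: prey: 40+20-6=54; pred: 5+2-2=5
Step 3: prey: 54+27-8=73; pred: 5+2-2=5
Step 4: prey: 73+36-10=99; pred: 5+3-2=6
Step 5: prey: 99+49-17=131; pred: 6+5-2=9
Step 6: prey: 131+65-35=161; pred: 9+11-3=17
Step 7: prey: 161+80-82=159; pred: 17+27-6=38
Step 8: prey: 159+79-181=57; pred: 38+60-15=83
Step 9: prey: 57+28-141=0; pred: 83+47-33=97
Step 10: prey: 0+0-0=0; pred: 97+0-38=59
Max prey = 161 at step 6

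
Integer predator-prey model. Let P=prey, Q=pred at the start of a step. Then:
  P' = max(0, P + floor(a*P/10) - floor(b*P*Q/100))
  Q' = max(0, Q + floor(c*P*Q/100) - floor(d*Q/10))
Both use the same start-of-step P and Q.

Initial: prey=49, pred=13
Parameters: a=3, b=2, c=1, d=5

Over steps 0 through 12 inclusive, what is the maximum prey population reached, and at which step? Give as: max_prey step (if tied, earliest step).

Answer: 60 6

Derivation:
Step 1: prey: 49+14-12=51; pred: 13+6-6=13
Step 2: prey: 51+15-13=53; pred: 13+6-6=13
Step 3: prey: 53+15-13=55; pred: 13+6-6=13
Step 4: prey: 55+16-14=57; pred: 13+7-6=14
Step 5: prey: 57+17-15=59; pred: 14+7-7=14
Step 6: prey: 59+17-16=60; pred: 14+8-7=15
Step 7: prey: 60+18-18=60; pred: 15+9-7=17
Step 8: prey: 60+18-20=58; pred: 17+10-8=19
Step 9: prey: 58+17-22=53; pred: 19+11-9=21
Step 10: prey: 53+15-22=46; pred: 21+11-10=22
Step 11: prey: 46+13-20=39; pred: 22+10-11=21
Step 12: prey: 39+11-16=34; pred: 21+8-10=19
Max prey = 60 at step 6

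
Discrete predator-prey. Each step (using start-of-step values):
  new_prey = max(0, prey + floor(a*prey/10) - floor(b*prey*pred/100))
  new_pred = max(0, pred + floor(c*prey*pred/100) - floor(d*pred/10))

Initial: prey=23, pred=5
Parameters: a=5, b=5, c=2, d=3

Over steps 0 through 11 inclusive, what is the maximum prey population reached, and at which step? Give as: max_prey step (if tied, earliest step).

Step 1: prey: 23+11-5=29; pred: 5+2-1=6
Step 2: prey: 29+14-8=35; pred: 6+3-1=8
Step 3: prey: 35+17-14=38; pred: 8+5-2=11
Step 4: prey: 38+19-20=37; pred: 11+8-3=16
Step 5: prey: 37+18-29=26; pred: 16+11-4=23
Step 6: prey: 26+13-29=10; pred: 23+11-6=28
Step 7: prey: 10+5-14=1; pred: 28+5-8=25
Step 8: prey: 1+0-1=0; pred: 25+0-7=18
Step 9: prey: 0+0-0=0; pred: 18+0-5=13
Step 10: prey: 0+0-0=0; pred: 13+0-3=10
Step 11: prey: 0+0-0=0; pred: 10+0-3=7
Max prey = 38 at step 3

Answer: 38 3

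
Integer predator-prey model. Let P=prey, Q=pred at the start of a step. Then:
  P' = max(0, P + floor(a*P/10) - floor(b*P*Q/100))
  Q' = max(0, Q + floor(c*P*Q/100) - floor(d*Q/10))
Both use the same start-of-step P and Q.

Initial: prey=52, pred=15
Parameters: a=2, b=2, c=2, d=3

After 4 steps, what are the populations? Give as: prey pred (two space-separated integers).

Step 1: prey: 52+10-15=47; pred: 15+15-4=26
Step 2: prey: 47+9-24=32; pred: 26+24-7=43
Step 3: prey: 32+6-27=11; pred: 43+27-12=58
Step 4: prey: 11+2-12=1; pred: 58+12-17=53

Answer: 1 53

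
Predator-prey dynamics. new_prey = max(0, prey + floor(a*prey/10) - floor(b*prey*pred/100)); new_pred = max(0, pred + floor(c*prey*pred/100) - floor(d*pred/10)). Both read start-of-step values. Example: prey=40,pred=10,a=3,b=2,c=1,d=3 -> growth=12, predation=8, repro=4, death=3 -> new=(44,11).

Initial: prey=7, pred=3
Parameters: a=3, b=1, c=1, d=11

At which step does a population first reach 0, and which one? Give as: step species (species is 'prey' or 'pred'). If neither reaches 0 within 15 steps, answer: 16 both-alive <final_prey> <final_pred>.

Answer: 1 pred

Derivation:
Step 1: prey: 7+2-0=9; pred: 3+0-3=0
First extinction: pred at step 1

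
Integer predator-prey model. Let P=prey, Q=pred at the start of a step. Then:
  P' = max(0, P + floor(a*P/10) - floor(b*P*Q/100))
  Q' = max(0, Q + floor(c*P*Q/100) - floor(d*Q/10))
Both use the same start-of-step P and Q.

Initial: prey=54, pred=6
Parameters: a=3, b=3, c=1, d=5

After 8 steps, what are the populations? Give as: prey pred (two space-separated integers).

Answer: 45 25

Derivation:
Step 1: prey: 54+16-9=61; pred: 6+3-3=6
Step 2: prey: 61+18-10=69; pred: 6+3-3=6
Step 3: prey: 69+20-12=77; pred: 6+4-3=7
Step 4: prey: 77+23-16=84; pred: 7+5-3=9
Step 5: prey: 84+25-22=87; pred: 9+7-4=12
Step 6: prey: 87+26-31=82; pred: 12+10-6=16
Step 7: prey: 82+24-39=67; pred: 16+13-8=21
Step 8: prey: 67+20-42=45; pred: 21+14-10=25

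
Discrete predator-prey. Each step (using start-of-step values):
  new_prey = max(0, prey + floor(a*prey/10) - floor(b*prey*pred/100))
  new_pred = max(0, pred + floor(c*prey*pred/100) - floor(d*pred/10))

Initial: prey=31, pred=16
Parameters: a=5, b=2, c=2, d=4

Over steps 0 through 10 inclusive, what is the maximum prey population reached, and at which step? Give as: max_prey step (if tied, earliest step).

Answer: 41 2

Derivation:
Step 1: prey: 31+15-9=37; pred: 16+9-6=19
Step 2: prey: 37+18-14=41; pred: 19+14-7=26
Step 3: prey: 41+20-21=40; pred: 26+21-10=37
Step 4: prey: 40+20-29=31; pred: 37+29-14=52
Step 5: prey: 31+15-32=14; pred: 52+32-20=64
Step 6: prey: 14+7-17=4; pred: 64+17-25=56
Step 7: prey: 4+2-4=2; pred: 56+4-22=38
Step 8: prey: 2+1-1=2; pred: 38+1-15=24
Step 9: prey: 2+1-0=3; pred: 24+0-9=15
Step 10: prey: 3+1-0=4; pred: 15+0-6=9
Max prey = 41 at step 2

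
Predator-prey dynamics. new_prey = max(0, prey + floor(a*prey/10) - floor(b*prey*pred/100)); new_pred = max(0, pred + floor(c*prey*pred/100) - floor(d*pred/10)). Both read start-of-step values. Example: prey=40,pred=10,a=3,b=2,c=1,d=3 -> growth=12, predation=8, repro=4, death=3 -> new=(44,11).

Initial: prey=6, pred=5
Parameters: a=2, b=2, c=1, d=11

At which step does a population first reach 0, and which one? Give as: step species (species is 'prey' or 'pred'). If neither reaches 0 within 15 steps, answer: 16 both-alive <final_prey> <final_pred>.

Step 1: prey: 6+1-0=7; pred: 5+0-5=0
First extinction: pred at step 1

Answer: 1 pred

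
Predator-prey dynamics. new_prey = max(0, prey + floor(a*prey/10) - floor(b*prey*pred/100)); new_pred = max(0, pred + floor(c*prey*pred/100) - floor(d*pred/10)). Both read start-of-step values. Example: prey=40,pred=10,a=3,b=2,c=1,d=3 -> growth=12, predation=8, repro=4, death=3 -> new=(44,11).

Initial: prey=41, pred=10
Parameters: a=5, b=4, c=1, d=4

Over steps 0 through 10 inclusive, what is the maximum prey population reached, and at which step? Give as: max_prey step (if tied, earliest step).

Answer: 64 5

Derivation:
Step 1: prey: 41+20-16=45; pred: 10+4-4=10
Step 2: prey: 45+22-18=49; pred: 10+4-4=10
Step 3: prey: 49+24-19=54; pred: 10+4-4=10
Step 4: prey: 54+27-21=60; pred: 10+5-4=11
Step 5: prey: 60+30-26=64; pred: 11+6-4=13
Step 6: prey: 64+32-33=63; pred: 13+8-5=16
Step 7: prey: 63+31-40=54; pred: 16+10-6=20
Step 8: prey: 54+27-43=38; pred: 20+10-8=22
Step 9: prey: 38+19-33=24; pred: 22+8-8=22
Step 10: prey: 24+12-21=15; pred: 22+5-8=19
Max prey = 64 at step 5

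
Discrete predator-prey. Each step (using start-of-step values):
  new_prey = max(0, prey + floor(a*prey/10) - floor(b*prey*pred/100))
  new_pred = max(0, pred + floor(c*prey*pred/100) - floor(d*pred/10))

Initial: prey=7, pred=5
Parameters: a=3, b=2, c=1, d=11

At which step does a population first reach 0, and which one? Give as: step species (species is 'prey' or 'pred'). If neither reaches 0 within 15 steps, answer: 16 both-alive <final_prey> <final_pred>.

Step 1: prey: 7+2-0=9; pred: 5+0-5=0
First extinction: pred at step 1

Answer: 1 pred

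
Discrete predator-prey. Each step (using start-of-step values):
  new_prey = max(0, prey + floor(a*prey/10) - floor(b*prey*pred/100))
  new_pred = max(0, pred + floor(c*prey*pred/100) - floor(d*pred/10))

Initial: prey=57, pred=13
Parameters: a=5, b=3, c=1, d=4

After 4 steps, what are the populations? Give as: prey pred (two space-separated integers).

Answer: 54 28

Derivation:
Step 1: prey: 57+28-22=63; pred: 13+7-5=15
Step 2: prey: 63+31-28=66; pred: 15+9-6=18
Step 3: prey: 66+33-35=64; pred: 18+11-7=22
Step 4: prey: 64+32-42=54; pred: 22+14-8=28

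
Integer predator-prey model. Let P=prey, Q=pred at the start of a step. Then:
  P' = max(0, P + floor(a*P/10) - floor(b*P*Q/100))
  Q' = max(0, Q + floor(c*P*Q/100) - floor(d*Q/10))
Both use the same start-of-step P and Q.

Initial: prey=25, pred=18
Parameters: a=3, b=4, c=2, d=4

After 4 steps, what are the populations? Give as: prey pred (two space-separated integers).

Step 1: prey: 25+7-18=14; pred: 18+9-7=20
Step 2: prey: 14+4-11=7; pred: 20+5-8=17
Step 3: prey: 7+2-4=5; pred: 17+2-6=13
Step 4: prey: 5+1-2=4; pred: 13+1-5=9

Answer: 4 9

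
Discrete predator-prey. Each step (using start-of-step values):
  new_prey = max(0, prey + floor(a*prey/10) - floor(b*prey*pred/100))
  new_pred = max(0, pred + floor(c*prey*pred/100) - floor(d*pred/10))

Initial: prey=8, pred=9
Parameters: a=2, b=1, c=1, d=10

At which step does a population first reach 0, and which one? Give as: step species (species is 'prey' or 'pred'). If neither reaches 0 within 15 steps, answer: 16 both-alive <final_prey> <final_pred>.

Step 1: prey: 8+1-0=9; pred: 9+0-9=0
First extinction: pred at step 1

Answer: 1 pred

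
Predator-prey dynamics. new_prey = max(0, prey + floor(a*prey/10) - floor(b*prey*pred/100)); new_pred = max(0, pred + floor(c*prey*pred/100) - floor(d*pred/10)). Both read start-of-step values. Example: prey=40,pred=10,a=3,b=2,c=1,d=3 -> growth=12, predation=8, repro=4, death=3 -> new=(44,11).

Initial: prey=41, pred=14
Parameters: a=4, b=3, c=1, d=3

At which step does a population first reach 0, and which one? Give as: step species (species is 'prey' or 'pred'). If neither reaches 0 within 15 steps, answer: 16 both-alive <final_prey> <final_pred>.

Step 1: prey: 41+16-17=40; pred: 14+5-4=15
Step 2: prey: 40+16-18=38; pred: 15+6-4=17
Step 3: prey: 38+15-19=34; pred: 17+6-5=18
Step 4: prey: 34+13-18=29; pred: 18+6-5=19
Step 5: prey: 29+11-16=24; pred: 19+5-5=19
Step 6: prey: 24+9-13=20; pred: 19+4-5=18
Step 7: prey: 20+8-10=18; pred: 18+3-5=16
Step 8: prey: 18+7-8=17; pred: 16+2-4=14
Step 9: prey: 17+6-7=16; pred: 14+2-4=12
Step 10: prey: 16+6-5=17; pred: 12+1-3=10
Step 11: prey: 17+6-5=18; pred: 10+1-3=8
Step 12: prey: 18+7-4=21; pred: 8+1-2=7
Step 13: prey: 21+8-4=25; pred: 7+1-2=6
Step 14: prey: 25+10-4=31; pred: 6+1-1=6
Step 15: prey: 31+12-5=38; pred: 6+1-1=6
No extinction within 15 steps

Answer: 16 both-alive 38 6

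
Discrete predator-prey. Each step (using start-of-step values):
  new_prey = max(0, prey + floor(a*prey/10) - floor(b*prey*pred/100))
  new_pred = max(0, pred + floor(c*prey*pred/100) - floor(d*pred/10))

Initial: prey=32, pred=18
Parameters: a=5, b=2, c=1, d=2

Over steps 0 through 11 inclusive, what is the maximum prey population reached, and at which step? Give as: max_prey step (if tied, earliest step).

Step 1: prey: 32+16-11=37; pred: 18+5-3=20
Step 2: prey: 37+18-14=41; pred: 20+7-4=23
Step 3: prey: 41+20-18=43; pred: 23+9-4=28
Step 4: prey: 43+21-24=40; pred: 28+12-5=35
Step 5: prey: 40+20-28=32; pred: 35+14-7=42
Step 6: prey: 32+16-26=22; pred: 42+13-8=47
Step 7: prey: 22+11-20=13; pred: 47+10-9=48
Step 8: prey: 13+6-12=7; pred: 48+6-9=45
Step 9: prey: 7+3-6=4; pred: 45+3-9=39
Step 10: prey: 4+2-3=3; pred: 39+1-7=33
Step 11: prey: 3+1-1=3; pred: 33+0-6=27
Max prey = 43 at step 3

Answer: 43 3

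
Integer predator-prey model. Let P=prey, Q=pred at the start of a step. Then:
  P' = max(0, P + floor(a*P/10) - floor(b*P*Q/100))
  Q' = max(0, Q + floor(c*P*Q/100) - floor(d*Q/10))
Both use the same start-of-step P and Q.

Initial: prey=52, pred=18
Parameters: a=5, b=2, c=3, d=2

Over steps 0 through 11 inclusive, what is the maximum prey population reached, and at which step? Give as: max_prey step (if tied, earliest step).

Answer: 60 1

Derivation:
Step 1: prey: 52+26-18=60; pred: 18+28-3=43
Step 2: prey: 60+30-51=39; pred: 43+77-8=112
Step 3: prey: 39+19-87=0; pred: 112+131-22=221
Step 4: prey: 0+0-0=0; pred: 221+0-44=177
Step 5: prey: 0+0-0=0; pred: 177+0-35=142
Step 6: prey: 0+0-0=0; pred: 142+0-28=114
Step 7: prey: 0+0-0=0; pred: 114+0-22=92
Step 8: prey: 0+0-0=0; pred: 92+0-18=74
Step 9: prey: 0+0-0=0; pred: 74+0-14=60
Step 10: prey: 0+0-0=0; pred: 60+0-12=48
Step 11: prey: 0+0-0=0; pred: 48+0-9=39
Max prey = 60 at step 1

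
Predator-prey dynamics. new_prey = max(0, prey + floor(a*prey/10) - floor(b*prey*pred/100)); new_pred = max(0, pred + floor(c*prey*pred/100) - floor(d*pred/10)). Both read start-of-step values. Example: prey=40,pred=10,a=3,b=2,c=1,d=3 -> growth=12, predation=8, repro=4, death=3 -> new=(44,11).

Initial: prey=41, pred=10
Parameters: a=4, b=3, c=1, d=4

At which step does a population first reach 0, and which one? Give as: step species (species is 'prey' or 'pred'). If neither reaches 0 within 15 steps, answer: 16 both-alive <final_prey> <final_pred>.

Answer: 16 both-alive 22 6

Derivation:
Step 1: prey: 41+16-12=45; pred: 10+4-4=10
Step 2: prey: 45+18-13=50; pred: 10+4-4=10
Step 3: prey: 50+20-15=55; pred: 10+5-4=11
Step 4: prey: 55+22-18=59; pred: 11+6-4=13
Step 5: prey: 59+23-23=59; pred: 13+7-5=15
Step 6: prey: 59+23-26=56; pred: 15+8-6=17
Step 7: prey: 56+22-28=50; pred: 17+9-6=20
Step 8: prey: 50+20-30=40; pred: 20+10-8=22
Step 9: prey: 40+16-26=30; pred: 22+8-8=22
Step 10: prey: 30+12-19=23; pred: 22+6-8=20
Step 11: prey: 23+9-13=19; pred: 20+4-8=16
Step 12: prey: 19+7-9=17; pred: 16+3-6=13
Step 13: prey: 17+6-6=17; pred: 13+2-5=10
Step 14: prey: 17+6-5=18; pred: 10+1-4=7
Step 15: prey: 18+7-3=22; pred: 7+1-2=6
No extinction within 15 steps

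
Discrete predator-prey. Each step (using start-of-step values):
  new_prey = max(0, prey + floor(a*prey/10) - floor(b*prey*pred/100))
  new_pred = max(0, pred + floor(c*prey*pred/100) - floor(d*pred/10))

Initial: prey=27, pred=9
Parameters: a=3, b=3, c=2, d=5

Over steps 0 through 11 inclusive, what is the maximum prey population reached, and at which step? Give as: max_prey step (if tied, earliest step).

Answer: 29 2

Derivation:
Step 1: prey: 27+8-7=28; pred: 9+4-4=9
Step 2: prey: 28+8-7=29; pred: 9+5-4=10
Step 3: prey: 29+8-8=29; pred: 10+5-5=10
Step 4: prey: 29+8-8=29; pred: 10+5-5=10
Step 5: prey: 29+8-8=29; pred: 10+5-5=10
Step 6: prey: 29+8-8=29; pred: 10+5-5=10
Step 7: prey: 29+8-8=29; pred: 10+5-5=10
Step 8: prey: 29+8-8=29; pred: 10+5-5=10
Step 9: prey: 29+8-8=29; pred: 10+5-5=10
Step 10: prey: 29+8-8=29; pred: 10+5-5=10
Step 11: prey: 29+8-8=29; pred: 10+5-5=10
Max prey = 29 at step 2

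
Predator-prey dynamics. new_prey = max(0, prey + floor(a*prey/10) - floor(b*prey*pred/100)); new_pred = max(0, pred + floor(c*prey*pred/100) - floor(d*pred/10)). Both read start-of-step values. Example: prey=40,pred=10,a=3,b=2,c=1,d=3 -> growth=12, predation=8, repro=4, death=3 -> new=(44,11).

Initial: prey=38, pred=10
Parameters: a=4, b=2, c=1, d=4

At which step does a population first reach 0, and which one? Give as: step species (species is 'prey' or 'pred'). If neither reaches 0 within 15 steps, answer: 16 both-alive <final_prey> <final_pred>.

Answer: 16 both-alive 1 4

Derivation:
Step 1: prey: 38+15-7=46; pred: 10+3-4=9
Step 2: prey: 46+18-8=56; pred: 9+4-3=10
Step 3: prey: 56+22-11=67; pred: 10+5-4=11
Step 4: prey: 67+26-14=79; pred: 11+7-4=14
Step 5: prey: 79+31-22=88; pred: 14+11-5=20
Step 6: prey: 88+35-35=88; pred: 20+17-8=29
Step 7: prey: 88+35-51=72; pred: 29+25-11=43
Step 8: prey: 72+28-61=39; pred: 43+30-17=56
Step 9: prey: 39+15-43=11; pred: 56+21-22=55
Step 10: prey: 11+4-12=3; pred: 55+6-22=39
Step 11: prey: 3+1-2=2; pred: 39+1-15=25
Step 12: prey: 2+0-1=1; pred: 25+0-10=15
Step 13: prey: 1+0-0=1; pred: 15+0-6=9
Step 14: prey: 1+0-0=1; pred: 9+0-3=6
Step 15: prey: 1+0-0=1; pred: 6+0-2=4
No extinction within 15 steps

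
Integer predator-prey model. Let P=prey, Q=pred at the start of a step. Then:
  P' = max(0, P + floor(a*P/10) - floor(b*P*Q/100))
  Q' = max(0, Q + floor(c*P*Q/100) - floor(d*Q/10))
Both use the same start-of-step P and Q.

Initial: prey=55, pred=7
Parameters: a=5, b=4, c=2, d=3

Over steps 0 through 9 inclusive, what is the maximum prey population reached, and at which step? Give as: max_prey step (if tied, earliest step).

Step 1: prey: 55+27-15=67; pred: 7+7-2=12
Step 2: prey: 67+33-32=68; pred: 12+16-3=25
Step 3: prey: 68+34-68=34; pred: 25+34-7=52
Step 4: prey: 34+17-70=0; pred: 52+35-15=72
Step 5: prey: 0+0-0=0; pred: 72+0-21=51
Step 6: prey: 0+0-0=0; pred: 51+0-15=36
Step 7: prey: 0+0-0=0; pred: 36+0-10=26
Step 8: prey: 0+0-0=0; pred: 26+0-7=19
Step 9: prey: 0+0-0=0; pred: 19+0-5=14
Max prey = 68 at step 2

Answer: 68 2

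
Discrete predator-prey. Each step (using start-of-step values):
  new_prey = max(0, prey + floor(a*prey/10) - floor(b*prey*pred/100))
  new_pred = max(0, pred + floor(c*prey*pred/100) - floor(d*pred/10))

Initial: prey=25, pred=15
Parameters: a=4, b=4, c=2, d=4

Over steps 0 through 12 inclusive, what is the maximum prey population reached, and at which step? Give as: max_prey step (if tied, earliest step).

Answer: 27 12

Derivation:
Step 1: prey: 25+10-15=20; pred: 15+7-6=16
Step 2: prey: 20+8-12=16; pred: 16+6-6=16
Step 3: prey: 16+6-10=12; pred: 16+5-6=15
Step 4: prey: 12+4-7=9; pred: 15+3-6=12
Step 5: prey: 9+3-4=8; pred: 12+2-4=10
Step 6: prey: 8+3-3=8; pred: 10+1-4=7
Step 7: prey: 8+3-2=9; pred: 7+1-2=6
Step 8: prey: 9+3-2=10; pred: 6+1-2=5
Step 9: prey: 10+4-2=12; pred: 5+1-2=4
Step 10: prey: 12+4-1=15; pred: 4+0-1=3
Step 11: prey: 15+6-1=20; pred: 3+0-1=2
Step 12: prey: 20+8-1=27; pred: 2+0-0=2
Max prey = 27 at step 12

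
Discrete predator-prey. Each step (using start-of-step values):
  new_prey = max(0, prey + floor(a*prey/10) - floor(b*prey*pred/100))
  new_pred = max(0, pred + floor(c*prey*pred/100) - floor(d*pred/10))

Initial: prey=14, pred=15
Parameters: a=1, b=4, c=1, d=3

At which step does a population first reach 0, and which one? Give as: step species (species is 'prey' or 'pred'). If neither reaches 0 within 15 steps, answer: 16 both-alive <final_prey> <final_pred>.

Answer: 16 both-alive 3 3

Derivation:
Step 1: prey: 14+1-8=7; pred: 15+2-4=13
Step 2: prey: 7+0-3=4; pred: 13+0-3=10
Step 3: prey: 4+0-1=3; pred: 10+0-3=7
Step 4: prey: 3+0-0=3; pred: 7+0-2=5
Step 5: prey: 3+0-0=3; pred: 5+0-1=4
Step 6: prey: 3+0-0=3; pred: 4+0-1=3
Step 7: prey: 3+0-0=3; pred: 3+0-0=3
Steps 8-15: state stable at prey=3, pred=3 (no change)
No extinction within 15 steps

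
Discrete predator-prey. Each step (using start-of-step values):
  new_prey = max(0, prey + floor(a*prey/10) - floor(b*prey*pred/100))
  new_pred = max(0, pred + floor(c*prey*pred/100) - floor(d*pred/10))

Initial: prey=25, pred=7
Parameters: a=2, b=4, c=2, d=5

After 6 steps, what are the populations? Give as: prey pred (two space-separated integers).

Answer: 20 5

Derivation:
Step 1: prey: 25+5-7=23; pred: 7+3-3=7
Step 2: prey: 23+4-6=21; pred: 7+3-3=7
Step 3: prey: 21+4-5=20; pred: 7+2-3=6
Step 4: prey: 20+4-4=20; pred: 6+2-3=5
Step 5: prey: 20+4-4=20; pred: 5+2-2=5
Step 6: prey: 20+4-4=20; pred: 5+2-2=5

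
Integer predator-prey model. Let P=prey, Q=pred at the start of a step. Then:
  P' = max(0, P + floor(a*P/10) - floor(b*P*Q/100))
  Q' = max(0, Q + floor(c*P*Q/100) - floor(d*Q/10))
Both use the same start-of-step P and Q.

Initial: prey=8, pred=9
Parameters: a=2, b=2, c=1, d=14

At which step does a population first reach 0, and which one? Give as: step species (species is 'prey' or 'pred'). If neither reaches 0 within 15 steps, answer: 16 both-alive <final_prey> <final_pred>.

Step 1: prey: 8+1-1=8; pred: 9+0-12=0
First extinction: pred at step 1

Answer: 1 pred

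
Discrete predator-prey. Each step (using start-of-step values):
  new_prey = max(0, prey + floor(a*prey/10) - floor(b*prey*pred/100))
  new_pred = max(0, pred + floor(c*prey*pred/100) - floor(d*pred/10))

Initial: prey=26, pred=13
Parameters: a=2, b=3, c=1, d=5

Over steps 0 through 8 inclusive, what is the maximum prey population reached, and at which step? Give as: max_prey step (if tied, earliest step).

Step 1: prey: 26+5-10=21; pred: 13+3-6=10
Step 2: prey: 21+4-6=19; pred: 10+2-5=7
Step 3: prey: 19+3-3=19; pred: 7+1-3=5
Step 4: prey: 19+3-2=20; pred: 5+0-2=3
Step 5: prey: 20+4-1=23; pred: 3+0-1=2
Step 6: prey: 23+4-1=26; pred: 2+0-1=1
Step 7: prey: 26+5-0=31; pred: 1+0-0=1
Step 8: prey: 31+6-0=37; pred: 1+0-0=1
Max prey = 37 at step 8

Answer: 37 8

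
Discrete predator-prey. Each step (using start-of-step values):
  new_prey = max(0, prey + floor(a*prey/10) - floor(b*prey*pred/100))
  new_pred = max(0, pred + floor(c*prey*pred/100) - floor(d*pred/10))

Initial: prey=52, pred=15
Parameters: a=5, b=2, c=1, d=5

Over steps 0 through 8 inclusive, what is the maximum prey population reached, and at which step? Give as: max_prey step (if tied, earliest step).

Step 1: prey: 52+26-15=63; pred: 15+7-7=15
Step 2: prey: 63+31-18=76; pred: 15+9-7=17
Step 3: prey: 76+38-25=89; pred: 17+12-8=21
Step 4: prey: 89+44-37=96; pred: 21+18-10=29
Step 5: prey: 96+48-55=89; pred: 29+27-14=42
Step 6: prey: 89+44-74=59; pred: 42+37-21=58
Step 7: prey: 59+29-68=20; pred: 58+34-29=63
Step 8: prey: 20+10-25=5; pred: 63+12-31=44
Max prey = 96 at step 4

Answer: 96 4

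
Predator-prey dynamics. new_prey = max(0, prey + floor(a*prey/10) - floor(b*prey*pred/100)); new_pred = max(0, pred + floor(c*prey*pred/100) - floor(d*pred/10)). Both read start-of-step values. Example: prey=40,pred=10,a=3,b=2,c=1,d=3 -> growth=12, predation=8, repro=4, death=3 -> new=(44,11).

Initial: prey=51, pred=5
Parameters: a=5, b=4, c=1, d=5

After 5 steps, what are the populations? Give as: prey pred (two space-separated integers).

Answer: 132 21

Derivation:
Step 1: prey: 51+25-10=66; pred: 5+2-2=5
Step 2: prey: 66+33-13=86; pred: 5+3-2=6
Step 3: prey: 86+43-20=109; pred: 6+5-3=8
Step 4: prey: 109+54-34=129; pred: 8+8-4=12
Step 5: prey: 129+64-61=132; pred: 12+15-6=21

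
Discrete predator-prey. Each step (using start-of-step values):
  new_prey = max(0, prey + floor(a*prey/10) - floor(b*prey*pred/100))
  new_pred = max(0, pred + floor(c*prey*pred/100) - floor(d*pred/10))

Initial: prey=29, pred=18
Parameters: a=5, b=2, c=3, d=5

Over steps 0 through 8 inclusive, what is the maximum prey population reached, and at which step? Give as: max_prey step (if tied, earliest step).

Step 1: prey: 29+14-10=33; pred: 18+15-9=24
Step 2: prey: 33+16-15=34; pred: 24+23-12=35
Step 3: prey: 34+17-23=28; pred: 35+35-17=53
Step 4: prey: 28+14-29=13; pred: 53+44-26=71
Step 5: prey: 13+6-18=1; pred: 71+27-35=63
Step 6: prey: 1+0-1=0; pred: 63+1-31=33
Step 7: prey: 0+0-0=0; pred: 33+0-16=17
Step 8: prey: 0+0-0=0; pred: 17+0-8=9
Max prey = 34 at step 2

Answer: 34 2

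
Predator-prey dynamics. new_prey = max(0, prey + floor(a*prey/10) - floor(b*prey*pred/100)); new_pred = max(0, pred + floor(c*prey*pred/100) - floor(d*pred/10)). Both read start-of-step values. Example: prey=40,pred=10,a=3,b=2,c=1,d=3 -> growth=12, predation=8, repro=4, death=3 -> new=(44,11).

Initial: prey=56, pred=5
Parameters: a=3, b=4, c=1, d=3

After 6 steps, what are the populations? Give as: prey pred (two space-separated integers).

Step 1: prey: 56+16-11=61; pred: 5+2-1=6
Step 2: prey: 61+18-14=65; pred: 6+3-1=8
Step 3: prey: 65+19-20=64; pred: 8+5-2=11
Step 4: prey: 64+19-28=55; pred: 11+7-3=15
Step 5: prey: 55+16-33=38; pred: 15+8-4=19
Step 6: prey: 38+11-28=21; pred: 19+7-5=21

Answer: 21 21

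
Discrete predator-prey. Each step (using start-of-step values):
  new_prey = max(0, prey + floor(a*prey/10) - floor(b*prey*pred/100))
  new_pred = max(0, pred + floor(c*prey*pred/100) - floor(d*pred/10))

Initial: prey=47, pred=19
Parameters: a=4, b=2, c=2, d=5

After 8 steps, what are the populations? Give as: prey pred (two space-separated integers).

Answer: 2 5

Derivation:
Step 1: prey: 47+18-17=48; pred: 19+17-9=27
Step 2: prey: 48+19-25=42; pred: 27+25-13=39
Step 3: prey: 42+16-32=26; pred: 39+32-19=52
Step 4: prey: 26+10-27=9; pred: 52+27-26=53
Step 5: prey: 9+3-9=3; pred: 53+9-26=36
Step 6: prey: 3+1-2=2; pred: 36+2-18=20
Step 7: prey: 2+0-0=2; pred: 20+0-10=10
Step 8: prey: 2+0-0=2; pred: 10+0-5=5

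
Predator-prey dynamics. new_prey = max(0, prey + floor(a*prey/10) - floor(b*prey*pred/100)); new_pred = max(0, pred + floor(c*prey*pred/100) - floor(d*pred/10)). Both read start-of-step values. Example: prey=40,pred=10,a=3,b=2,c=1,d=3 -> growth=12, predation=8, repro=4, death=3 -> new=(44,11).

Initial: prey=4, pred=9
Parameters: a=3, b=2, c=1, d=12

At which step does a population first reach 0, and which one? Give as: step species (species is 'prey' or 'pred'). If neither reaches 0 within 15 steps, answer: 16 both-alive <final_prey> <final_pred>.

Step 1: prey: 4+1-0=5; pred: 9+0-10=0
First extinction: pred at step 1

Answer: 1 pred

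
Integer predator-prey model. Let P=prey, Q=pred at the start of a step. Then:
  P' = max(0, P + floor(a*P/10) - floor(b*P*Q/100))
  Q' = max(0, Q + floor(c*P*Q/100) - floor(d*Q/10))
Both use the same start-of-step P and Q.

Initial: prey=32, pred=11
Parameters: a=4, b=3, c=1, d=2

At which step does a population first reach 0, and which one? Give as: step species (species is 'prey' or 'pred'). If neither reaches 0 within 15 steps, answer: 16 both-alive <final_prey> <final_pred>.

Answer: 16 both-alive 13 10

Derivation:
Step 1: prey: 32+12-10=34; pred: 11+3-2=12
Step 2: prey: 34+13-12=35; pred: 12+4-2=14
Step 3: prey: 35+14-14=35; pred: 14+4-2=16
Step 4: prey: 35+14-16=33; pred: 16+5-3=18
Step 5: prey: 33+13-17=29; pred: 18+5-3=20
Step 6: prey: 29+11-17=23; pred: 20+5-4=21
Step 7: prey: 23+9-14=18; pred: 21+4-4=21
Step 8: prey: 18+7-11=14; pred: 21+3-4=20
Step 9: prey: 14+5-8=11; pred: 20+2-4=18
Step 10: prey: 11+4-5=10; pred: 18+1-3=16
Step 11: prey: 10+4-4=10; pred: 16+1-3=14
Step 12: prey: 10+4-4=10; pred: 14+1-2=13
Step 13: prey: 10+4-3=11; pred: 13+1-2=12
Step 14: prey: 11+4-3=12; pred: 12+1-2=11
Step 15: prey: 12+4-3=13; pred: 11+1-2=10
No extinction within 15 steps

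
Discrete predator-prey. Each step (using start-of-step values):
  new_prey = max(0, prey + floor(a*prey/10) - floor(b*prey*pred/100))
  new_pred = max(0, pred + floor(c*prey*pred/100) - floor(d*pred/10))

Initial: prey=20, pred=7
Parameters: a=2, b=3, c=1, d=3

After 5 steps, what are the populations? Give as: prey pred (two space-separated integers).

Step 1: prey: 20+4-4=20; pred: 7+1-2=6
Step 2: prey: 20+4-3=21; pred: 6+1-1=6
Step 3: prey: 21+4-3=22; pred: 6+1-1=6
Step 4: prey: 22+4-3=23; pred: 6+1-1=6
Step 5: prey: 23+4-4=23; pred: 6+1-1=6

Answer: 23 6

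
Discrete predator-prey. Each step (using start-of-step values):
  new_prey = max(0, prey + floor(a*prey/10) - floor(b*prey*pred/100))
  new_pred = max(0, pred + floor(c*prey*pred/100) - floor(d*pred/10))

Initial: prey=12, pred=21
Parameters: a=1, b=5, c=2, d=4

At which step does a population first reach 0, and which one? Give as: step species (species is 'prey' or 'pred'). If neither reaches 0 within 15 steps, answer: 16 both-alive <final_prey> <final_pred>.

Step 1: prey: 12+1-12=1; pred: 21+5-8=18
Step 2: prey: 1+0-0=1; pred: 18+0-7=11
Step 3: prey: 1+0-0=1; pred: 11+0-4=7
Step 4: prey: 1+0-0=1; pred: 7+0-2=5
Step 5: prey: 1+0-0=1; pred: 5+0-2=3
Step 6: prey: 1+0-0=1; pred: 3+0-1=2
Step 7: prey: 1+0-0=1; pred: 2+0-0=2
Steps 8-15: state stable at prey=1, pred=2 (no change)
No extinction within 15 steps

Answer: 16 both-alive 1 2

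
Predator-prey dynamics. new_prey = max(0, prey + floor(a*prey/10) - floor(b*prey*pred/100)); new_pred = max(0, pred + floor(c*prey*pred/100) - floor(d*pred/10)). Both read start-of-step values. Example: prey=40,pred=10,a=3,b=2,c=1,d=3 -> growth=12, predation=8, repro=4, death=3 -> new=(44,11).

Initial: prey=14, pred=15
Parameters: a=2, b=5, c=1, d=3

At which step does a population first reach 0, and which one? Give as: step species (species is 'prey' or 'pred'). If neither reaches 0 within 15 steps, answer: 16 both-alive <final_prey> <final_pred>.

Answer: 16 both-alive 2 3

Derivation:
Step 1: prey: 14+2-10=6; pred: 15+2-4=13
Step 2: prey: 6+1-3=4; pred: 13+0-3=10
Step 3: prey: 4+0-2=2; pred: 10+0-3=7
Step 4: prey: 2+0-0=2; pred: 7+0-2=5
Step 5: prey: 2+0-0=2; pred: 5+0-1=4
Step 6: prey: 2+0-0=2; pred: 4+0-1=3
Step 7: prey: 2+0-0=2; pred: 3+0-0=3
Steps 8-15: state stable at prey=2, pred=3 (no change)
No extinction within 15 steps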